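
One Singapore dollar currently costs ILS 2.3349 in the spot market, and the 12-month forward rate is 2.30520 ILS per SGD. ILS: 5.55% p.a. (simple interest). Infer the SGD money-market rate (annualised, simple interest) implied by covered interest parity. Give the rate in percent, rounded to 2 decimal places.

6.91%

T = 1 year.
F/S = 2.3052/2.3349 = 0.9872800 = (growth of ILS) / (growth of SGD).
The ILS side grows by 1 + 0.0555×1 = 1.055500.
That pins the SGD growth at 1.0690989.
(1.0690989 − 1)/T = 0.069099, i.e. 6.91%.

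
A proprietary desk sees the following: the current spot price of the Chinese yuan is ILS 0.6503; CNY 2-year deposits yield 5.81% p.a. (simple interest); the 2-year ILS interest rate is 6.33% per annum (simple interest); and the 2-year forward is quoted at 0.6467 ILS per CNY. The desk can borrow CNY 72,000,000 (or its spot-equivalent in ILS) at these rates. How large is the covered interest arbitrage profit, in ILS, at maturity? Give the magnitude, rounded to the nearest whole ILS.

T = 2 years.
Keep in CNY, deliver into the forward: 72,000,000·1.116200·0.6467 = ILS 51,972,950.88.
Swap to ILS now, deposit: 72,000,000·0.6503·1.126600 = ILS 52,749,214.56.
The quoted forward undervalues CNY, so borrow CNY, convert to ILS at spot, deposit the ILS at 6.33%, and buy CNY forward at 0.6467 to cover the loan.
Profit = 52,749,214.56 − 51,972,950.88 = ILS 776,264.

ILS 776,264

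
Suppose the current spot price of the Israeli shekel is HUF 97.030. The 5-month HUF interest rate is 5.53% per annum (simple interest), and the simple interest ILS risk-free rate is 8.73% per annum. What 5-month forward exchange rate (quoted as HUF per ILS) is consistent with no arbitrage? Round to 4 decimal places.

95.7817

T = 5/12 years.
HUF accumulates by 1 + 0.0553×5/12 = 1.02304167.
ILS growth factor: 1 + 0.0873×5/12 = 1.036375.
CIP: F = S · (grow HUF)/(grow ILS) = 97.03 × 1.02304167/1.036375 = 95.781675 HUF per ILS.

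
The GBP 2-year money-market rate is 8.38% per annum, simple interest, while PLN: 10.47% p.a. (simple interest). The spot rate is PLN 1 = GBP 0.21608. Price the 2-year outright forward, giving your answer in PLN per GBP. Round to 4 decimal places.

4.7936

T = 2 years.
GBP growth factor: 1 + 0.0838×2 = 1.167600.
PLN growth factor: 1 + 0.1047×2 = 1.209400.
CIP: F = S · (grow GBP)/(grow PLN) = 0.21608 × 1.167600/1.209400 = 0.2086117 GBP per PLN.
Quoted the other way: 1/0.2086117 = 4.7936 PLN per GBP.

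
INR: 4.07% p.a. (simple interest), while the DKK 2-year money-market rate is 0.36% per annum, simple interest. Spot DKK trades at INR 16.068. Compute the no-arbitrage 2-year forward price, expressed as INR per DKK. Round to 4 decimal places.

T = 2 years.
Growth of 1 INR over T: 1 + 0.0407×2 = 1.081400.
DKK accumulates by 1 + 0.0036×2 = 1.007200.
CIP: F = S · (grow INR)/(grow DKK) = 16.068 × 1.081400/1.007200 = 17.251723 INR per DKK.

17.2517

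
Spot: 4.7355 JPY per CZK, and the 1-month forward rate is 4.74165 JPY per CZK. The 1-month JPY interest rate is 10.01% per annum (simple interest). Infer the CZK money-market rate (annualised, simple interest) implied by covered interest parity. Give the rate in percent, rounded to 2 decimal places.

8.44%

T = 1/12 years.
By CIP, F/S equals the JPY-to-CZK growth ratio: 4.74165/4.7355 = 1.0012987.
JPY growth factor: 1 + 0.1001×1/12 = 1.0083417.
Hence g_CZK = 1.0070339.
r = (1.0070339 − 1)/(1/12) = 0.084407 → 8.44%.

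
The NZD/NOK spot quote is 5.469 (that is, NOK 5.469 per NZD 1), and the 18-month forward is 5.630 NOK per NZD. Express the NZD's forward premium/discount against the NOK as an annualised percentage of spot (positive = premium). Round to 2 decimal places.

T = 18/12 years.
NZD trades forward at +2.94387% vs spot over the period.
×(1/T) gives 1.96% p.a.

+1.96%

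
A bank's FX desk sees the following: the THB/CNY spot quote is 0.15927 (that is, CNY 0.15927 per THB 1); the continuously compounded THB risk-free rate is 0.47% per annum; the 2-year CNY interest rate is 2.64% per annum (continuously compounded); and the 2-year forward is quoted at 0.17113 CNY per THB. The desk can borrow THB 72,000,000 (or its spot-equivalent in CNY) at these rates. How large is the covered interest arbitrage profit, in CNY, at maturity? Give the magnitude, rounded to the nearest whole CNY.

CNY 348,536

T = 2 years.
Keep in THB, deliver into the forward: 72,000,000·1.0094443188·0.17113 = CNY 12,437,726.85.
Swap to CNY now, deposit: 72,000,000·0.15927·1.0542187803 = CNY 12,089,190.61.
The quoted forward overvalues THB, so borrow CNY, buy THB at spot, deposit the THB at 0.47%, and sell the proceeds forward at 0.17113.
Profit = 12,437,726.85 − 12,089,190.61 = CNY 348,536.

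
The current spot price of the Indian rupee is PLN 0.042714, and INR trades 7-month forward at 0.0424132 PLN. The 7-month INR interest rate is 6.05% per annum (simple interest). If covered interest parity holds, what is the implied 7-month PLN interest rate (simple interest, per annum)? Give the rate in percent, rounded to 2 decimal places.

4.80%

T = 7/12 years.
F/S = 0.0424132/0.042714 = 0.9929578 = (growth of PLN) / (growth of INR).
INR growth factor: 1 + 0.0605×7/12 = 1.0352917.
That pins the PLN growth at 1.028001.
r = (1.028001 − 1)/(7/12) = 0.048002 → 4.80%.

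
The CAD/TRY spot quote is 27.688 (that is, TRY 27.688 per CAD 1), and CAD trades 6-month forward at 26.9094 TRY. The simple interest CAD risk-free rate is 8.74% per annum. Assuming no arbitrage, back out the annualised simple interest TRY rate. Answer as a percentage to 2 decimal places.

T = 6/12 years.
By CIP, F/S equals the TRY-to-CAD growth ratio: 26.9094/27.688 = 0.9718795.
CAD growth factor: 1 + 0.0874×6/12 = 1.043700.
Hence g_TRY = 1.0143506.
r = (1.0143506 − 1)/(6/12) = 0.028701 → 2.87%.

2.87%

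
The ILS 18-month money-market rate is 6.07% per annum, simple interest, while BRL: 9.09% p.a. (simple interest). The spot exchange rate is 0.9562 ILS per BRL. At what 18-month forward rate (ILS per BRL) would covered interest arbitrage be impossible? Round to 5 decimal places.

T = 18/12 years.
ILS growth factor: 1 + 0.0607×18/12 = 1.091050.
Growth of 1 BRL over T: 1 + 0.0909×18/12 = 1.136350.
So F = 0.9562 × 1.091050 / 1.136350 = 0.9180816 (ILS/BRL).

0.91808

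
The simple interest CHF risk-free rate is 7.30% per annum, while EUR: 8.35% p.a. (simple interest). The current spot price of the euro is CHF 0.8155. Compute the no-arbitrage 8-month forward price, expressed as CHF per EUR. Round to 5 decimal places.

T = 8/12 years.
Growth of 1 CHF over T: 1 + 0.0730×8/12 = 1.0486667.
EUR accumulates by 1 + 0.0835×8/12 = 1.0556667.
Forward (CHF per EUR) = 0.8155 × 1.0486667 / 1.0556667 = 0.8100925.

0.81009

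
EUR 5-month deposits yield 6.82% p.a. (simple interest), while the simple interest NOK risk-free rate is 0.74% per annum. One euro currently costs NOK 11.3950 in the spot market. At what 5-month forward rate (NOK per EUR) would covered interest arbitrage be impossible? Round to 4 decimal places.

11.1143

T = 5/12 years.
NOK accumulates by 1 + 0.0074×5/12 = 1.00308333.
Growth of 1 EUR over T: 1 + 0.0682×5/12 = 1.02841667.
CIP: F = S · (grow NOK)/(grow EUR) = 11.395 × 1.00308333/1.02841667 = 11.114303 NOK per EUR.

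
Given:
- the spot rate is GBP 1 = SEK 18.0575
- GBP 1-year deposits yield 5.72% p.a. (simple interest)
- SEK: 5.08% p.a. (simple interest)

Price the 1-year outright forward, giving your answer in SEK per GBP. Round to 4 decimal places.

T = 1 year.
SEK growth factor: 1 + 0.0508×1 = 1.050800.
Growth of 1 GBP over T: 1 + 0.0572×1 = 1.057200.
So F = 18.0575 × 1.050800 / 1.057200 = 17.948185 (SEK/GBP).

17.9482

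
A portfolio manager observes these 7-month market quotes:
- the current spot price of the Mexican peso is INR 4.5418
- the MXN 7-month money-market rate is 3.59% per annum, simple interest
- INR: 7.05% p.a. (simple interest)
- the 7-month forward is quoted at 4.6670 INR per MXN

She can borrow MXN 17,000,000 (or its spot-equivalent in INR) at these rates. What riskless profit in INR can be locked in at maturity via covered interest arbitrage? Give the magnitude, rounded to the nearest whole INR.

INR 614,605

T = 7/12 years.
Invest the MXN and cover forward: 17,000,000 × 1.0209416667 × 4.6670 = INR 81,000,490.89.
Convert at spot and invest in INR: 17,000,000 × 4.5418 × 1.041125 = INR 80,385,885.93.
The quoted forward overvalues MXN, so borrow INR, buy MXN at spot, deposit the MXN at 3.59%, and sell the proceeds forward at 4.6670.
Arbitrage profit = |81,000,490.89 − 80,385,885.93| = INR 614,605.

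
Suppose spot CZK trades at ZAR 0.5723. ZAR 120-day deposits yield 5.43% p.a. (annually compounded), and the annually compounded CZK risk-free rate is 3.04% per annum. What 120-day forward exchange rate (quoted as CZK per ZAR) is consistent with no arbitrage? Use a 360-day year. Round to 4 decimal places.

T = 120/360 years.
Growth of 1 ZAR over T: (1 + 0.0543)^(120/360) = 1.0177819.
Growth of 1 CZK over T: (1 + 0.0304)^(120/360) = 1.0100323.
CIP: F = S · (grow ZAR)/(grow CZK) = 0.5723 × 1.0177819/1.0100323 = 0.5766910 ZAR per CZK.
Invert for CZK per ZAR: 1 / 0.5766910 = 1.7340.

1.7340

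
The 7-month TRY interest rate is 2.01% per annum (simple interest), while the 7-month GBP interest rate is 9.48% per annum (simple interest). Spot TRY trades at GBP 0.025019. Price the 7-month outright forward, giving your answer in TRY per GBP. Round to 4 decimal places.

T = 7/12 years.
GBP accumulates by 1 + 0.0948×7/12 = 1.055300.
TRY accumulates by 1 + 0.0201×7/12 = 1.011725.
CIP: F = S · (grow GBP)/(grow TRY) = 0.025019 × 1.055300/1.011725 = 0.026096568 GBP per TRY.
Quoted the other way: 1/0.026096568 = 38.3192 TRY per GBP.

38.3192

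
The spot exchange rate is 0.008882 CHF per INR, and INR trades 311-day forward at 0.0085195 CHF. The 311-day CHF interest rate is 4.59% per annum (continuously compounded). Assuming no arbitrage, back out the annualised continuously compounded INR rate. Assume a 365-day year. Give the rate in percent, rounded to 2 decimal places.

T = 311/365 years.
F/S = 0.0085195/0.008882 = 0.9591871 = (growth of CHF) / (growth of INR).
CHF growth factor: e^(0.0459×311/365) = 1.0398842.
That pins the INR growth at 1.0841307.
Take logs: ln 1.0841307 / (311/365) = 0.094804, so 9.48%.

9.48%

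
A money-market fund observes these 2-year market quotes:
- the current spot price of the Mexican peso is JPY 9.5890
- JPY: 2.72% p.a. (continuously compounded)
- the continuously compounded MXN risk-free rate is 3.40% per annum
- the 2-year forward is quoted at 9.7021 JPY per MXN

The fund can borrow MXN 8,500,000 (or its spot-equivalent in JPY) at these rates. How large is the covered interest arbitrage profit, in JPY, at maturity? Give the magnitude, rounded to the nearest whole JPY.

T = 2 years.
Invest the MXN and cover forward: 8,500,000 × 1.0703653085 × 9.7021 = JPY 88,270,725.71.
Convert at spot and invest in JPY: 8,500,000 × 9.5890 × 1.0559068804 = JPY 86,063,274.15.
The quoted forward overvalues MXN, so borrow JPY, buy MXN at spot, deposit the MXN at 3.40%, and sell the proceeds forward at 9.7021.
Profit = 88,270,725.71 − 86,063,274.15 = JPY 2,207,452.

JPY 2,207,452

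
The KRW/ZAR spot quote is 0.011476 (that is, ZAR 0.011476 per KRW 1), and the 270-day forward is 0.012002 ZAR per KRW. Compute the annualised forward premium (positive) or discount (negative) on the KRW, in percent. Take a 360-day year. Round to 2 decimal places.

T = 270/360 years.
Period premium: (0.012002 − 0.011476)/0.011476 = 0.0458348.
Per annum: 0.0458348 / (270/360) = 0.061113 = 6.11%.

+6.11%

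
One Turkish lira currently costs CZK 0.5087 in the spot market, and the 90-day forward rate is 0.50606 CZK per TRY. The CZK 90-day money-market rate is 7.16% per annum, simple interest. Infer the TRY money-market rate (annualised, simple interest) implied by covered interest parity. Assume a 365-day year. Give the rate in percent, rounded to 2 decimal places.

T = 90/365 years.
By CIP, F/S equals the CZK-to-TRY growth ratio: 0.50606/0.5087 = 0.9948103.
The CZK side grows by 1 + 0.0716×90/365 = 1.0176548.
That pins the TRY growth at 1.0229637.
(1.0229637 − 1)/T = 0.093131, i.e. 9.31%.

9.31%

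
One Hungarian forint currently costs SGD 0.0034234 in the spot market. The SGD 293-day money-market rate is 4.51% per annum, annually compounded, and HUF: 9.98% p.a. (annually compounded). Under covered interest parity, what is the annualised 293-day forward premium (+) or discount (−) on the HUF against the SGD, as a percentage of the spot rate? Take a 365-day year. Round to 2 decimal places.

T = 293/365 years.
No-arbitrage forward: 0.0034234 × 1.0360453 / 1.0793546 = 0.0032860355 SGD/HUF.
(F − S)/S ÷ T = (0.0032860355 − 0.0034234)/0.0034234/(293/365) = -0.049985 → -5.00%.

-5.00%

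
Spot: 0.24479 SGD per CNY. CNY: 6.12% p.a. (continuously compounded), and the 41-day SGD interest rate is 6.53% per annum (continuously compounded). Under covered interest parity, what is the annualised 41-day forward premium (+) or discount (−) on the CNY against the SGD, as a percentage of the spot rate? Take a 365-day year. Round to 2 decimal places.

+0.41%

T = 41/365 years.
F = S · g_SGD/g_CNY = 0.24479 × 1.007362/1.0068982 = 0.24490276.
(F − S)/S ÷ T = (0.24490276 − 0.24479)/0.24479/(41/365) = 0.004101 → 0.41%.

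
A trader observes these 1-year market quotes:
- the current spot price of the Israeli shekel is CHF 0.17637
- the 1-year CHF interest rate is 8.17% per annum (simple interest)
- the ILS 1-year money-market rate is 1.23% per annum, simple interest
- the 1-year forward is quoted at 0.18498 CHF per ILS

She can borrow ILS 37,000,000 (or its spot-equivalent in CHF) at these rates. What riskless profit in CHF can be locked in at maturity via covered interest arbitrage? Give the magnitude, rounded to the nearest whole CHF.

CHF 130,394

T = 1 year.
Keep in ILS, deliver into the forward: 37,000,000·1.012300·0.18498 = CHF 6,928,444.40.
Swap to CHF now, deposit: 37,000,000·0.17637·1.081700 = CHF 7,058,838.87.
The quoted forward undervalues ILS, so borrow ILS, convert to CHF at spot, deposit the CHF at 8.17%, and buy ILS forward at 0.18498 to cover the loan.
Profit = 7,058,838.87 − 6,928,444.40 = CHF 130,394.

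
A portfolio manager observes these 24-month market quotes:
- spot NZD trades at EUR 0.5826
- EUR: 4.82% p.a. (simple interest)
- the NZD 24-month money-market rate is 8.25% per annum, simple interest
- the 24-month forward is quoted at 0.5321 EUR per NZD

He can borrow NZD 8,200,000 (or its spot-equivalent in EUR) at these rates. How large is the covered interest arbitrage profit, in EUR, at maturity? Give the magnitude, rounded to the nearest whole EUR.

EUR 154,702

T = 2 years.
Route A — deposit NZD, sell forward: 8,200,000 × 1.165000 × 0.5321 = EUR 5,083,151.30.
Route B — convert at spot, deposit EUR: 8,200,000 × 0.5826 × 1.096400 = EUR 5,237,853.65.
The quoted forward undervalues NZD, so borrow NZD, convert to EUR at spot, deposit the EUR at 4.82%, and buy NZD forward at 0.5321 to cover the loan.
Profit = 5,237,853.65 − 5,083,151.30 = EUR 154,702.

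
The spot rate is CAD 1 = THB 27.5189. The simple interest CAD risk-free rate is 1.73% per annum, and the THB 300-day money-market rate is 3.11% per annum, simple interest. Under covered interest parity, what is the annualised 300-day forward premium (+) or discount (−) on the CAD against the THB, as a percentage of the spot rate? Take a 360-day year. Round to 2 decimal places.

T = 300/360 years.
F = S · g_THB/g_CAD = 27.5189 × 1.0259167/1.0144167 = 27.8308698.
(F − S)/S ÷ T = (27.8308698 − 27.5189)/27.5189/(300/360) = 0.013604 → 1.36%.

+1.36%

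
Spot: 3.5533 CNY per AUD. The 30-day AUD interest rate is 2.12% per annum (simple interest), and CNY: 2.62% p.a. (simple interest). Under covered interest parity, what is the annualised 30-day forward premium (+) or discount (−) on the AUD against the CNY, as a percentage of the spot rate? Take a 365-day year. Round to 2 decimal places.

T = 30/365 years.
F = S · g_CNY/g_AUD = 3.5533 × 1.0021534/1.0017425 = 3.5547575.
Annualised premium = (F − S)/S × (1/T) = (3.5547575 − 3.5533)/3.5533 ÷ (30/365) = 0.50%.

+0.50%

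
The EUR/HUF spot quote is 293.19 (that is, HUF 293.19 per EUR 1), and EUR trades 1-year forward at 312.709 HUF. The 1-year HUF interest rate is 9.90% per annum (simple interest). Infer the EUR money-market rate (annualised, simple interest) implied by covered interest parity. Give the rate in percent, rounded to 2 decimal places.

3.04%

T = 1 year.
By CIP, F/S equals the HUF-to-EUR growth ratio: 312.709/293.19 = 1.0665746.
HUF growth factor: 1 + 0.0990×1 = 1.099000.
That pins the EUR growth at 1.0304014.
(1.0304014 − 1)/T = 0.030401, i.e. 3.04%.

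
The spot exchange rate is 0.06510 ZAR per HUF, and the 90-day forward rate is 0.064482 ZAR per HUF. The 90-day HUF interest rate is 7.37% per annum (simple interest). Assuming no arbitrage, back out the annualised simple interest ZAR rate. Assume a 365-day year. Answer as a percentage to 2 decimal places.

T = 90/365 years.
CIP gives F = S · g_ZAR/g_HUF, so g_ZAR/g_HUF = 0.064482/0.0651 = 0.9905069.
The HUF side grows by 1 + 0.0737×90/365 = 1.0181726.
So the ZAR growth factor = 1.008507.
r = (1.008507 − 1)/(90/365) = 0.034501 → 3.45%.

3.45%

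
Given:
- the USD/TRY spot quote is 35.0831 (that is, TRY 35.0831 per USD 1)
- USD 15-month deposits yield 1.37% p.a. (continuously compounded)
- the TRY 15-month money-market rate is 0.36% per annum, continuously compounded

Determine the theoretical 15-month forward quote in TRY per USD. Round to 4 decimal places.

34.6430

T = 15/12 years.
TRY accumulates by e^(0.0036×15/12) = 1.00451014.
USD accumulates by e^(0.0137×15/12) = 1.01727247.
So F = 35.0831 × 1.00451014 / 1.01727247 = 34.642960 (TRY/USD).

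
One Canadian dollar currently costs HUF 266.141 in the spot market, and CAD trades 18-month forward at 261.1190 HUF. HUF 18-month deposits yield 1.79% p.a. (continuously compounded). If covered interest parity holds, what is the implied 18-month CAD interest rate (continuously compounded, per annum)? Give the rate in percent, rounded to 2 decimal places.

T = 18/12 years.
F/S = 261.119/266.141 = 0.9811303 = (growth of HUF) / (growth of CAD).
HUF growth factor: e^(0.0179×18/12) = 1.0272137.
So the CAD growth factor = 1.0469697.
r = ln(1.0469697)/(18/12) = 0.030600 → 3.06%.

3.06%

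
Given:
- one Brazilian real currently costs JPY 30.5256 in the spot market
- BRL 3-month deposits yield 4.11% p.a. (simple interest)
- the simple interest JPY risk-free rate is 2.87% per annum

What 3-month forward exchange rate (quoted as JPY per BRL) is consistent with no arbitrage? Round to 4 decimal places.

T = 3/12 years.
JPY growth factor: 1 + 0.0287×3/12 = 1.007175.
BRL accumulates by 1 + 0.0411×3/12 = 1.010275.
Forward (JPY per BRL) = 30.5256 × 1.007175 / 1.010275 = 30.431933.

30.4319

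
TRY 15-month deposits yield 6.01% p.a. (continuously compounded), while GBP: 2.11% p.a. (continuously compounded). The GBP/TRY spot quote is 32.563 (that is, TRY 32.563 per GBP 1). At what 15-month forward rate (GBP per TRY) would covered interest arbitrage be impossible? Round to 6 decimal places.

T = 15/12 years.
TRY accumulates by e^(0.0601×15/12) = 1.0780189.
Growth of 1 GBP over T: e^(0.0211×15/12) = 1.0267259.
Forward (TRY per GBP) = 32.563 × 1.0780189 / 1.0267259 = 34.18978.
Invert for GBP per TRY: 1 / 34.18978 = 0.029249.

0.029249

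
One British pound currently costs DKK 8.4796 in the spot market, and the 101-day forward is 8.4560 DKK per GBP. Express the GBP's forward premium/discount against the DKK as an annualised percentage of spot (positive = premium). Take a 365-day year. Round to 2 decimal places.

T = 101/365 years.
Period premium: (8.4560 − 8.4796)/8.4796 = -0.0027832.
Annualise by dividing by T: -0.0027832 / (101/365) = -0.010058 → -1.01%.

-1.01%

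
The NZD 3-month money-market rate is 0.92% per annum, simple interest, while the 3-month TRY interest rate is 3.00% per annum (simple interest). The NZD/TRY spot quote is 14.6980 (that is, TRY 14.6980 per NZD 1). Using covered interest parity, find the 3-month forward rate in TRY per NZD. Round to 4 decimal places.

T = 3/12 years.
TRY growth factor: 1 + 0.0300×3/12 = 1.007500.
NZD growth factor: 1 + 0.0092×3/12 = 1.002300.
So F = 14.698 × 1.007500 / 1.002300 = 14.774254 (TRY/NZD).

14.7743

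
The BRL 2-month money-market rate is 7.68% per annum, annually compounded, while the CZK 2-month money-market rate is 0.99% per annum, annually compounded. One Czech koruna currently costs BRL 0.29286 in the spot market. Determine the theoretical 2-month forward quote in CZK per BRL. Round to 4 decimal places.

T = 2/12 years.
BRL growth factor: (1 + 0.0768)^(2/12) = 1.0124086.
CZK growth factor: (1 + 0.0099)^(2/12) = 1.0016432.
Forward (BRL per CZK) = 0.29286 × 1.0124086 / 1.0016432 = 0.2960076.
Invert for CZK per BRL: 1 / 0.2960076 = 3.3783.

3.3783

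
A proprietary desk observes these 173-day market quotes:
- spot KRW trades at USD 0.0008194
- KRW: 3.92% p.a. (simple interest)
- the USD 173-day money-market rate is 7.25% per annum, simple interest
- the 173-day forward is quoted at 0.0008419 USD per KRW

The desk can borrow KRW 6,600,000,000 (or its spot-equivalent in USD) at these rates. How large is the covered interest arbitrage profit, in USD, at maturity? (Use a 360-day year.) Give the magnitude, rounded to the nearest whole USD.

USD 64,755

T = 173/360 years.
Invest the KRW and cover forward: 6,600,000,000 × 1.018837778 × 0.0008419 = USD 5,661,212.87.
Convert at spot and invest in USD: 6,600,000,000 × 0.0008194 × 1.034840278 = USD 5,596,457.62.
The quoted forward overvalues KRW, so borrow USD, buy KRW at spot, deposit the KRW at 3.92%, and sell the proceeds forward at 0.0008419.
Arbitrage profit = |5,661,212.87 − 5,596,457.62| = USD 64,755.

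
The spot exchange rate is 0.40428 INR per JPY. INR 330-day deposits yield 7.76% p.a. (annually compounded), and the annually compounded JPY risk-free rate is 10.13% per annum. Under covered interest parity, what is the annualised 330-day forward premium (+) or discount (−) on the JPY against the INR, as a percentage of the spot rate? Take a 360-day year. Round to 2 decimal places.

-2.15%

T = 330/360 years.
No-arbitrage forward: 0.40428 × 1.0709095 / 1.092480 = 0.39629768 INR/JPY.
(F − S)/S ÷ T = (0.39629768 − 0.40428)/0.40428/(330/360) = -0.021539 → -2.15%.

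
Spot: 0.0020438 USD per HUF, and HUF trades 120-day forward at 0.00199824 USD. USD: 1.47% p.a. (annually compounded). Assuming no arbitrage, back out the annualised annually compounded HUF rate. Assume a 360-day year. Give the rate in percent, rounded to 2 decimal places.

8.57%

T = 120/360 years.
By CIP, F/S equals the USD-to-HUF growth ratio: 0.00199824/0.0020438 = 0.9777082.
The USD side grows by (1 + 0.0147)^(120/360) = 1.0048762.
So the HUF growth factor = 1.0277874.
Annualise: 1.0277874^(360/120) − 1 = 0.085700 = 8.57%.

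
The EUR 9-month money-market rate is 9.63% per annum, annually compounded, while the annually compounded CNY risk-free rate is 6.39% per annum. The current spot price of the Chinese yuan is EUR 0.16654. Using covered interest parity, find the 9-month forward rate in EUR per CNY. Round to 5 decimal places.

0.17033

T = 9/12 years.
EUR growth factor: (1 + 0.0963)^(9/12) = 1.0713887.
CNY growth factor: (1 + 0.0639)^(9/12) = 1.047552.
CIP: F = S · (grow EUR)/(grow CNY) = 0.16654 × 1.0713887/1.047552 = 0.1703296 EUR per CNY.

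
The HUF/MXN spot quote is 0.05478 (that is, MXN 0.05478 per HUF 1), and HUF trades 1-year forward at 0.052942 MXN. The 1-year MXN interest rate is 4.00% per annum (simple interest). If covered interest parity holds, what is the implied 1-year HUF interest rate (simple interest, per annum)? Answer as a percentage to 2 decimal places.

T = 1 year.
CIP gives F = S · g_MXN/g_HUF, so g_MXN/g_HUF = 0.052942/0.05478 = 0.9664476.
MXN growth factor: 1 + 0.0400×1 = 1.040000.
Hence g_HUF = 1.0761059.
r = (1.0761059 − 1)/1 = 0.076106 → 7.61%.

7.61%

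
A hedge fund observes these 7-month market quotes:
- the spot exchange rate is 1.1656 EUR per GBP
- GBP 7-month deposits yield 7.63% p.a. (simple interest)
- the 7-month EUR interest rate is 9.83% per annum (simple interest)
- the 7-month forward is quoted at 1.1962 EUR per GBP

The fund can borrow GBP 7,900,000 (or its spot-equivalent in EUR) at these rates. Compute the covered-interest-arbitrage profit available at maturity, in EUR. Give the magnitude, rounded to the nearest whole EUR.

EUR 134,327

T = 7/12 years.
Keep in GBP, deliver into the forward: 7,900,000·1.044508333·1.1962 = EUR 9,870,582.86.
Swap to EUR now, deposit: 7,900,000·1.1656·1.057341667 = EUR 9,736,255.83.
The quoted forward overvalues GBP, so borrow EUR, buy GBP at spot, deposit the GBP at 7.63%, and sell the proceeds forward at 1.1962.
Profit = 9,870,582.86 − 9,736,255.83 = EUR 134,327.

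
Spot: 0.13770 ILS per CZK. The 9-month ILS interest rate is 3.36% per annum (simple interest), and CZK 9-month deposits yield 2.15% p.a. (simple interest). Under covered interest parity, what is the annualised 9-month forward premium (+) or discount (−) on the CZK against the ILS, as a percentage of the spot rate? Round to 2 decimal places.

+1.19%

T = 9/12 years.
CIP forward (ILS per CZK) = 0.1377 × 1.025200/1.016125 = 0.13892980.
(F − S)/S ÷ T = (0.13892980 − 0.1377)/0.1377/(9/12) = 0.011908 → 1.19%.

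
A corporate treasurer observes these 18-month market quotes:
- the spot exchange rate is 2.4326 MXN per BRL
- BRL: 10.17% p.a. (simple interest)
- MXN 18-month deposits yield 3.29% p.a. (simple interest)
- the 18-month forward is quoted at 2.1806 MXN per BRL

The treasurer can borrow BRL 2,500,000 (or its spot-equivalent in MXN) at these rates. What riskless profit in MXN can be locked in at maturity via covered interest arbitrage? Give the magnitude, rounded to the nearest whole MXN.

MXN 98,496

T = 18/12 years.
Invest the BRL and cover forward: 2,500,000 × 1.152550 × 2.1806 = MXN 6,283,126.33.
Convert at spot and invest in MXN: 2,500,000 × 2.4326 × 1.049350 = MXN 6,381,622.03.
The quoted forward undervalues BRL, so borrow BRL, convert to MXN at spot, deposit the MXN at 3.29%, and buy BRL forward at 2.1806 to cover the loan.
The gap between the two covered legs is MXN 98,496.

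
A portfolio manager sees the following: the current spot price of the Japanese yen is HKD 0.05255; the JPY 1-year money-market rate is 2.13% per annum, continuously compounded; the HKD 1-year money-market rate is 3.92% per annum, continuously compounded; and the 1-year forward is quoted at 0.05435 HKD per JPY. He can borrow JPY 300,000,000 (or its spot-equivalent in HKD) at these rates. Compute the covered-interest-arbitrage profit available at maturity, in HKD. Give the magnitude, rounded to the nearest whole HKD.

T = 1 year.
Route A — deposit JPY, sell forward: 300,000,000 × 1.0215284642 × 0.05435 = HKD 16,656,021.61.
Route B — convert at spot, deposit HKD: 300,000,000 × 0.05255 × 1.0399784585 = HKD 16,395,260.40.
The quoted forward overvalues JPY, so borrow HKD, buy JPY at spot, deposit the JPY at 2.13%, and sell the proceeds forward at 0.05435.
The gap between the two covered legs is HKD 260,761.

HKD 260,761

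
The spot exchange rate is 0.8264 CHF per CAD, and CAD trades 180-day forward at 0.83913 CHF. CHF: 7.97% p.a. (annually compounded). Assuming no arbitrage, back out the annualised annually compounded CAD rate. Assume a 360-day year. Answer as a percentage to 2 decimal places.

4.72%

T = 180/360 years.
By CIP, F/S equals the CHF-to-CAD growth ratio: 0.83913/0.8264 = 1.0154042.
CHF growth factor: (1 + 0.0797)^(180/360) = 1.0390861.
Hence g_CAD = 1.0233226.
r = 1.0233226^(360/180) − 1 = 0.047189 → 4.72%.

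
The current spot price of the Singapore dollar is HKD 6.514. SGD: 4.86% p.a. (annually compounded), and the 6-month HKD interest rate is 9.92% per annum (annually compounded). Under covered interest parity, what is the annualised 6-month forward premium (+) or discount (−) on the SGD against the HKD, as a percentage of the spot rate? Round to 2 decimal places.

T = 6/12 years.
CIP forward (HKD per SGD) = 6.514 × 1.0484274/1.0240117 = 6.669315.
(F − S)/S ÷ T = (6.669315 − 6.514)/6.514/(6/12) = 0.047687 → 4.77%.

+4.77%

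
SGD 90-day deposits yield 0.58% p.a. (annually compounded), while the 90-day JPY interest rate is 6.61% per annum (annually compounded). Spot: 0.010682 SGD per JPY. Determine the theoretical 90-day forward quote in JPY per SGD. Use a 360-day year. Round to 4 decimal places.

T = 90/360 years.
SGD accumulates by (1 + 0.0058)^(90/360) = 1.00144686.
Growth of 1 JPY over T: (1 + 0.0661)^(90/360) = 1.0161305.
So F = 0.010682 × 1.00144686 / 1.0161305 = 0.010527639 (SGD/JPY).
Invert for JPY per SGD: 1 / 0.010527639 = 94.9881.

94.9881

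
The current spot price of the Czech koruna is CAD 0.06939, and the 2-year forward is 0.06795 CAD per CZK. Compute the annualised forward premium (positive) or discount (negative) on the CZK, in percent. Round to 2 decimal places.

T = 2 years.
Period premium: (0.06795 − 0.06939)/0.06939 = -0.0207523.
Annualise by dividing by T: -0.0207523 / 2 = -0.010376 → -1.04%.

-1.04%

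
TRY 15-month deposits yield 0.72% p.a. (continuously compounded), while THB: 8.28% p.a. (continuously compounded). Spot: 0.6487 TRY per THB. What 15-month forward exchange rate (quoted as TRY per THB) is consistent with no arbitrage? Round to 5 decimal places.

T = 15/12 years.
Growth of 1 TRY over T: e^(0.0072×15/12) = 1.0090406.
THB growth factor: e^(0.0828×15/12) = 1.1090458.
So F = 0.6487 × 1.0090406 / 1.1090458 = 0.5902052 (TRY/THB).

0.59021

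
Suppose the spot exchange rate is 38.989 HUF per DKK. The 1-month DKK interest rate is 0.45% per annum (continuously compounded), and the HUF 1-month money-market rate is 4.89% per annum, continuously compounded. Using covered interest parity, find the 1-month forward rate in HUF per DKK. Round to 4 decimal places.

39.1335

T = 1/12 years.
HUF growth factor: e^(0.0489×1/12) = 1.00408331.
DKK accumulates by e^(0.0045×1/12) = 1.00037507.
CIP: F = S · (grow HUF)/(grow DKK) = 38.989 × 1.00408331/1.00037507 = 39.133526 HUF per DKK.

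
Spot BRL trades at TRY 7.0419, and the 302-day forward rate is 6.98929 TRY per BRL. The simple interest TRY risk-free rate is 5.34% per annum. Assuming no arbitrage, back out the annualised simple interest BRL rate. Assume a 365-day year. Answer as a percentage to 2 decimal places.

6.29%

T = 302/365 years.
CIP gives F = S · g_TRY/g_BRL, so g_TRY/g_BRL = 6.98929/7.0419 = 0.9925290.
TRY growth factor: 1 + 0.0534×302/365 = 1.044183.
Hence g_BRL = 1.0520428.
r = (1.0520428 − 1)/(302/365) = 0.062899 → 6.29%.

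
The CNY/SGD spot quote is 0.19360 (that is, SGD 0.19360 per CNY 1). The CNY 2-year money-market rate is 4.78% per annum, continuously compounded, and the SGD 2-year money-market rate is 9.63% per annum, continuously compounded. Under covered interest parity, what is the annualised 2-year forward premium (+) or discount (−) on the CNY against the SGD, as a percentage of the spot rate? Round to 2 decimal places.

+5.09%

T = 2 years.
No-arbitrage forward: 0.1936 × 1.2123977 / 1.1003188 = 0.21332017 SGD/CNY.
Annualised premium = (F − S)/S × (1/T) = (0.21332017 − 0.1936)/0.1936 ÷ 2 = 5.09%.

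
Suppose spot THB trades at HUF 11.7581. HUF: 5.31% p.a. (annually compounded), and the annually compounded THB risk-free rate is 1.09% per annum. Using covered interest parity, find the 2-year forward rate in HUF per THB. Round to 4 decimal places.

T = 2 years.
HUF growth factor: (1 + 0.0531)^2 = 1.10901961.
Growth of 1 THB over T: (1 + 0.0109)^2 = 1.02191881.
So F = 11.7581 × 1.10901961 / 1.02191881 = 12.760273 (HUF/THB).

12.7603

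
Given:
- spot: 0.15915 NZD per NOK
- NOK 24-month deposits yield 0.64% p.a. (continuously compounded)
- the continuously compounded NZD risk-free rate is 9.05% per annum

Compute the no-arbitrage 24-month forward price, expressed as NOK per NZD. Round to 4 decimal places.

5.3106

T = 2 years.
NZD accumulates by e^(0.0905×2) = 1.1984152.
NOK growth factor: e^(0.0064×2) = 1.0128823.
Forward (NZD per NOK) = 0.15915 × 1.1984152 / 1.0128823 = 0.1883020.
Invert for NOK per NZD: 1 / 0.1883020 = 5.3106.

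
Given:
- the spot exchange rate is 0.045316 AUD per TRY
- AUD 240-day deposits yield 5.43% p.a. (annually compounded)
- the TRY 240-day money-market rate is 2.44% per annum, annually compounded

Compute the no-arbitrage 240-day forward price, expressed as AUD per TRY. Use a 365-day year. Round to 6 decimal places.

0.046181

T = 240/365 years.
AUD accumulates by (1 + 0.0543)^(240/365) = 1.035380.
Growth of 1 TRY over T: (1 + 0.0244)^(240/365) = 1.0159775.
So F = 0.045316 × 1.035380 / 1.0159775 = 0.04618142 (AUD/TRY).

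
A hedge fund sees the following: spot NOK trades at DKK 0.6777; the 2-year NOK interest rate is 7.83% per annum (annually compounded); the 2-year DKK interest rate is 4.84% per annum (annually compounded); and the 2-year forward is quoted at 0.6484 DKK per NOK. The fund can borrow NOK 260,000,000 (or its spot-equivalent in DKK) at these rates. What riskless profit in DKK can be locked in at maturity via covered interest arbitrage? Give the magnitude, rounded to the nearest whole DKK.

DKK 2,346,707

T = 2 years.
Route A — deposit NOK, sell forward: 260,000,000 × 1.16273089 × 0.6484 = DKK 196,017,824.36.
Route B — convert at spot, deposit DKK: 260,000,000 × 0.6777 × 1.09914256 = DKK 193,671,117.36.
The quoted forward overvalues NOK, so borrow DKK, buy NOK at spot, deposit the NOK at 7.83%, and sell the proceeds forward at 0.6484.
The gap between the two covered legs is DKK 2,346,707.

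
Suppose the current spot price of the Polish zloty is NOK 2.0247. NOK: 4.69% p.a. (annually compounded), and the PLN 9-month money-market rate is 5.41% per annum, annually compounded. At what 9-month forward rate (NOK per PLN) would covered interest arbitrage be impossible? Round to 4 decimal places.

2.0143

T = 9/12 years.
Growth of 1 NOK over T: (1 + 0.0469)^(9/12) = 1.0349727.
PLN growth factor: (1 + 0.0541)^(9/12) = 1.0403066.
Forward (NOK per PLN) = 2.0247 × 1.0349727 / 1.0403066 = 2.014319.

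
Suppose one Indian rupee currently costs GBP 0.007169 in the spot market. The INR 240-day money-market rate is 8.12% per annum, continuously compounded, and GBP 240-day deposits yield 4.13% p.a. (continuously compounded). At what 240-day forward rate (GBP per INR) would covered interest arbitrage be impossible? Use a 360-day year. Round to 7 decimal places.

0.0069808

T = 240/360 years.
GBP growth factor: e^(0.0413×240/360) = 1.0279159.
INR growth factor: e^(0.0812×240/360) = 1.0556253.
CIP: F = S · (grow GBP)/(grow INR) = 0.007169 × 1.0279159/1.0556253 = 0.006980819 GBP per INR.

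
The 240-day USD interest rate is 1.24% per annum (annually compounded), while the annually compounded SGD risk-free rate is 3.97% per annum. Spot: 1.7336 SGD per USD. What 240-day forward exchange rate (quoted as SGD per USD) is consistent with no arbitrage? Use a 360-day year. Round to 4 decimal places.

T = 240/360 years.
SGD growth factor: (1 + 0.0397)^(240/360) = 1.0262946.
USD growth factor: (1 + 0.0124)^(240/360) = 1.0082497.
Forward (SGD per USD) = 1.7336 × 1.0262946 / 1.0082497 = 1.764627.

1.7646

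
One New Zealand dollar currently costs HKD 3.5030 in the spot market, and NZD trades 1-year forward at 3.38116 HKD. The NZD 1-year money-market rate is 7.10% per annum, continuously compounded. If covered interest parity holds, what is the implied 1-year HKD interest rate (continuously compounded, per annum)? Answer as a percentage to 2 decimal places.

T = 1 year.
By CIP, F/S equals the HKD-to-NZD growth ratio: 3.38116/3.503 = 0.9652184.
NZD growth factor: e^(0.0710×1) = 1.0735812.
So the HKD growth factor = 1.0362403.
Take logs: ln 1.0362403 / 1 = 0.035599, so 3.56%.

3.56%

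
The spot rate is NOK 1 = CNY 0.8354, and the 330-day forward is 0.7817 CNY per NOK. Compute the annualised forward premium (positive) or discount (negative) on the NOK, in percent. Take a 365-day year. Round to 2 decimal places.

-7.11%

T = 330/365 years.
(F − S)/S = (0.7817 − 0.8354)/0.8354 = -0.0642806.
Per annum: -0.0642806 / (330/365) = -0.071098 = -7.11%.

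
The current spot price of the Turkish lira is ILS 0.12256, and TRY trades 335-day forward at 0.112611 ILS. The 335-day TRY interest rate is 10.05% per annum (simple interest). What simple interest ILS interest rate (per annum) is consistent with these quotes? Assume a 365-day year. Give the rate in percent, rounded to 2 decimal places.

0.39%

T = 335/365 years.
CIP gives F = S · g_ILS/g_TRY, so g_ILS/g_TRY = 0.112611/0.12256 = 0.9188234.
The TRY side grows by 1 + 0.1005×335/365 = 1.0922397.
That pins the ILS growth at 1.0035754.
r = (1.0035754 − 1)/(335/365) = 0.003896 → 0.39%.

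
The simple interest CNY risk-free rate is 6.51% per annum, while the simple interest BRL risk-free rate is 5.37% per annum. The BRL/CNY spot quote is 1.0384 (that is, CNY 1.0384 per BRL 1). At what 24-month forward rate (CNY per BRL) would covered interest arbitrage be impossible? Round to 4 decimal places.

1.0598

T = 2 years.
CNY growth factor: 1 + 0.0651×2 = 1.130200.
BRL accumulates by 1 + 0.0537×2 = 1.107400.
Forward (CNY per BRL) = 1.0384 × 1.130200 / 1.107400 = 1.059779.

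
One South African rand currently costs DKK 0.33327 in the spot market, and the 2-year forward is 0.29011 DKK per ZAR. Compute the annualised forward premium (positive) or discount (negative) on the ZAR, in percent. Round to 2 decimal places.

T = 2 years.
ZAR trades forward at -12.95046% vs spot over the period.
×(1/T) gives -6.48% p.a.

-6.48%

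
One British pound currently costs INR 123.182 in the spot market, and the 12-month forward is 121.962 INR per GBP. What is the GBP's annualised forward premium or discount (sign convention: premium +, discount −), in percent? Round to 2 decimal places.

-0.99%

T = 1 year.
Period premium: (121.962 − 123.182)/123.182 = -0.0099040.
Annualise by dividing by T: -0.0099040 / 1 = -0.009904 → -0.99%.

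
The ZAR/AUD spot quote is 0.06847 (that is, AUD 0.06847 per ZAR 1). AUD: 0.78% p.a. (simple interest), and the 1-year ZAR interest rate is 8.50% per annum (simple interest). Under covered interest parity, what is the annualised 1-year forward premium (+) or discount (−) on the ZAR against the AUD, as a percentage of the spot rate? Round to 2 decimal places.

-7.12%

T = 1 year.
CIP forward (AUD per ZAR) = 0.06847 × 1.007800/1.085000 = 0.06359822.
Annualised premium = (F − S)/S × (1/T) = (0.06359822 − 0.06847)/0.06847 ÷ 1 = -7.12%.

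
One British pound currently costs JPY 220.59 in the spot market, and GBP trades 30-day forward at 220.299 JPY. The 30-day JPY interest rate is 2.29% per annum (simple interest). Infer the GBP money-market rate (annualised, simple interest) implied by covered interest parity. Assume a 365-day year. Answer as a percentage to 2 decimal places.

T = 30/365 years.
By CIP, F/S equals the JPY-to-GBP growth ratio: 220.299/220.59 = 0.9986808.
The JPY side grows by 1 + 0.0229×30/365 = 1.0018822.
Hence g_GBP = 1.0032056.
(1.0032056 − 1)/T = 0.039001, i.e. 3.90%.

3.90%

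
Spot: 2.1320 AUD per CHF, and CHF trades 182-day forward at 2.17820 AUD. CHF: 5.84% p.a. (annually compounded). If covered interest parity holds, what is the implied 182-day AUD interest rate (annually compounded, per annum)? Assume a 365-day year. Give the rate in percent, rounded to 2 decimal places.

T = 182/365 years.
F/S = 2.1782/2.132 = 1.0216698 = (growth of AUD) / (growth of CHF).
The CHF side grows by (1 + 0.0584)^(182/365) = 1.0287057.
Hence g_AUD = 1.0509975.
Annualise: 1.0509975^(365/182) − 1 = 0.104898 = 10.49%.

10.49%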